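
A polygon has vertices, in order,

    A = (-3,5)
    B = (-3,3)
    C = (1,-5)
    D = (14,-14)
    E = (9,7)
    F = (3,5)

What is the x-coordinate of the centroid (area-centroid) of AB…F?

Apply the surveyor's formula. First the cross-terms c_i = x_i·y_{i+1} − x_{i+1}·y_i:
  6, 12, 56, 224, 24, 30  ⇒  2A = 352, A = 176.
Then Σ (x_i + x_{i+1})·c_i = 6220, so x̄ = 6220 / (6·176) = 1555/264.

1555/264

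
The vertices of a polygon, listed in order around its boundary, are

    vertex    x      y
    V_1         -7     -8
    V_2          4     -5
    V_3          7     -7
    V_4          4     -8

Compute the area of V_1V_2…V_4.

Apply the shoelace formula: 2A = Σ (x_i·y_{i+1} − x_{i+1}·y_i), indices taken mod 4.
V_1→V_2: (-7)(-5) − (4)(-8) = 67
V_2→V_3: (4)(-7) − (7)(-5) = 7
V_3→V_4: (7)(-8) − (4)(-7) = -28
V_4→V_1: (4)(-8) − (-7)(-8) = -88
Σ = -42
Area = |Σ|/2 = 21.

21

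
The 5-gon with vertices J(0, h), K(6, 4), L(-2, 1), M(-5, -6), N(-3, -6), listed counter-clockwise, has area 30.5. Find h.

Write out the shoelace sum; only the two edges meeting at J involve h:
2·Area = [((-3)·h − 0·(-6)) + (0·4 − 6·h)] + 43
       = -9·h + 43 = 61
⇒ h = -2.

-2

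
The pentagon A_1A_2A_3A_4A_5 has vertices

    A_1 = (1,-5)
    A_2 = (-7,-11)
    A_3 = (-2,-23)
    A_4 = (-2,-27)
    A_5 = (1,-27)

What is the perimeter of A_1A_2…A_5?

|A_1A_2| = √((-8)² + (-6)²) = √100 = 10
|A_2A_3| = √((5)² + (-12)²) = √169 = 13
|A_3A_4| = √((0)² + (-4)²) = √16 = 4
|A_4A_5| = √((3)² + (0)²) = √9 = 3
|A_5A_1| = √((0)² + (22)²) = √484 = 22
Perimeter = 10 + 13 + 4 + 3 + 22 = 52.

52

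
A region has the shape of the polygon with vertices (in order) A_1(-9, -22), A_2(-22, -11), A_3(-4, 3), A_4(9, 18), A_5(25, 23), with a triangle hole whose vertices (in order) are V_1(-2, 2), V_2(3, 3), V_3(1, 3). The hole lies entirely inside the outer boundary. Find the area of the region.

Outer boundary:
Σ = (-385) + (-110) + (-99) + (-243) + (-343) = -1180
Area = |Σ|/2 = 590.
Hole:
V_1→V_2: (-2)(3) − (3)(2) = -12
V_2→V_3: (3)(3) − (1)(3) = 6
V_3→V_1: (1)(2) − (-2)(3) = 8
Σ = 2
Area = |Σ|/2 = 1.
Net area = 590 − 1 = 589.

589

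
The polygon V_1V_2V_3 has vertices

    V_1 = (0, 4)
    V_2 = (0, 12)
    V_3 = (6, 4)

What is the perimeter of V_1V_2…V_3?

|V_1V_2| = √((0)² + (8)²) = √64 = 8
|V_2V_3| = √((6)² + (-8)²) = √100 = 10
|V_3V_1| = √((-6)² + (0)²) = √36 = 6
Perimeter = 8 + 10 + 6 = 24.

24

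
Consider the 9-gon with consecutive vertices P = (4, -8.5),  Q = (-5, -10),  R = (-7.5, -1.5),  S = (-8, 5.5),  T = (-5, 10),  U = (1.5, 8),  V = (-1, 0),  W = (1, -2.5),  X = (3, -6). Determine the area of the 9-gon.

150.125

Cross-terms: -82.5, -67.5, -53.25, -52.5, -55, 8, 2.5, 1.5, -1.5  ⇒  Σ = -300.25
Area = |Σ|/2 = 150.125.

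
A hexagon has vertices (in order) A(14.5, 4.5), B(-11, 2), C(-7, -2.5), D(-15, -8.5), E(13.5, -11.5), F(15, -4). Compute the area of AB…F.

Apply the surveyor's formula: 2A = Σ (x_i·y_{i+1} − x_{i+1}·y_i), indices taken mod 6.
A→B: (14.5)(2) − (-11)(4.5) = 78.5
B→C: (-11)(-2.5) − (-7)(2) = 41.5
C→D: (-7)(-8.5) − (-15)(-2.5) = 22
D→E: (-15)(-11.5) − (13.5)(-8.5) = 287.25
E→F: (13.5)(-4) − (15)(-11.5) = 118.5
F→A: (15)(4.5) − (14.5)(-4) = 125.5
Σ = 673.25
Area = |Σ|/2 = 336.625.

336.625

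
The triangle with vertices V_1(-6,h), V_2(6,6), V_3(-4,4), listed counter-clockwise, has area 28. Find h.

The doubled signed area Σ (x_i y_{i+1} − x_{i+1} y_i) is linear in h.
With h=0 it equals 36; the coefficient of h is -10 (from the two edges through V_1).
So -10·h + 36 = 2·28 = 56 ⇒ h = -2.

-2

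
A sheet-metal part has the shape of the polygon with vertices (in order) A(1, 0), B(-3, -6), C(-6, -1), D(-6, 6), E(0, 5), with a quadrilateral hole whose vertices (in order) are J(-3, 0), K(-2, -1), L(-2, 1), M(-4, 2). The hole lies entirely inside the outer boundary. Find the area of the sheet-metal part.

Outer boundary:
Apply the surveyor's formula: 2A = Σ (x_i·y_{i+1} − x_{i+1}·y_i), indices taken mod 5.
Cross-terms: -6, -33, -42, -30, -5  ⇒  Σ = -116
Area = |Σ|/2 = 58.
Hole:
Apply the shoelace formula: 2A = Σ (x_i·y_{i+1} − x_{i+1}·y_i), indices taken mod 4.
Σ = (3) + (-4) + (0) + (6) = 5
Area = |Σ|/2 = 2.5.
Net area = 58 − 2.5 = 55.5.

55.5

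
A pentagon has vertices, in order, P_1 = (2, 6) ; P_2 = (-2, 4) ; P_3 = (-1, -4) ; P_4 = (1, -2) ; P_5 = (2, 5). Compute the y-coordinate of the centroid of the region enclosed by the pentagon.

71/49

Apply the surveyor's formula. First the cross-terms c_i = x_i·y_{i+1} − x_{i+1}·y_i:
  20, 12, 6, 9, 2  ⇒  2A = 49, A = 24.5.
Then Σ (y_i + y_{i+1})·c_i = 213, so ȳ = 213 / (6·24.5) = 71/49.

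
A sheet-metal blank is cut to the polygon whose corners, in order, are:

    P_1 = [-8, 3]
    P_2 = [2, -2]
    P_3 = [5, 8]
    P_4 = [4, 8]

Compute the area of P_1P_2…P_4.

60

Apply the shoelace (surveyor's) formula: 2A = Σ (x_i·y_{i+1} − x_{i+1}·y_i), indices taken mod 4.
P_1→P_2: (-8)(-2) − (2)(3) = 10
P_2→P_3: (2)(8) − (5)(-2) = 26
P_3→P_4: (5)(8) − (4)(8) = 8
P_4→P_1: (4)(3) − (-8)(8) = 76
Σ = 120
Area = |Σ|/2 = 60.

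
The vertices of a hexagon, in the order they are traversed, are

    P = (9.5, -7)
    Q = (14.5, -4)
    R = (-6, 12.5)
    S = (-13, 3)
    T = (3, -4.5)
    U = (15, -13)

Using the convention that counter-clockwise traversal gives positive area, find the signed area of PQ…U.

230.875

Apply the surveyor's formula: 2A = Σ (x_i·y_{i+1} − x_{i+1}·y_i), indices taken mod 6.
Σ = (63.5) + (157.25) + (144.5) + (49.5) + (28.5) + (18.5) = 461.75
Signed area = Σ/2 = 230.875 (positive ⇒ counter-clockwise traversal).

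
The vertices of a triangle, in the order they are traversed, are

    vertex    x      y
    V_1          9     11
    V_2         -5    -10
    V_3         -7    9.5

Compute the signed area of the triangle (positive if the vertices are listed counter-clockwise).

Apply the shoelace formula: 2A = Σ (x_i·y_{i+1} − x_{i+1}·y_i), indices taken mod 3.
Cross-terms: -35, -117.5, -162.5  ⇒  Σ = -315
Signed area = Σ/2 = -157.5 (negative ⇒ clockwise traversal).

-157.5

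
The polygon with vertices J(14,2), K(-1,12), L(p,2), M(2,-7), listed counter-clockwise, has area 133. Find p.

0

Write out the shoelace sum; only the two edges meeting at L involve p:
2·Area = [((-1)·2 − p·12) + (p·(-7) − 2·2)] + 272
       = -19·p + 266 = 266
⇒ p = 0.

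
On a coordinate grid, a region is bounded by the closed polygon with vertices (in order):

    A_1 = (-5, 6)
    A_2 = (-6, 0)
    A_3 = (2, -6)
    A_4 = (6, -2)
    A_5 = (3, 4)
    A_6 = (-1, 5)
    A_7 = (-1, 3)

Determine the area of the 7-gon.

82

Σ = (36) + (36) + (32) + (30) + (19) + (2) + (9) = 164
Area = |Σ|/2 = 82.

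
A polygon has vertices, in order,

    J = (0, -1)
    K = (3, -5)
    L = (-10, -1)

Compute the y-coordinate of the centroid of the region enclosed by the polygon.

Apply Gauss's area formula. First the cross-terms c_i = x_i·y_{i+1} − x_{i+1}·y_i:
  3, -53, 10  ⇒  2A = -40, A = -20.
Then Σ (y_i + y_{i+1})·c_i = 280, so ȳ = 280 / (6·(-20)) = -7/3.

-7/3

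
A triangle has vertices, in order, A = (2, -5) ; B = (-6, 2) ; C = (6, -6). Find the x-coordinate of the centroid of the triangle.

Apply the shoelace (surveyor's) formula. First the cross-terms c_i = x_i·y_{i+1} − x_{i+1}·y_i:
  -26, 24, -18  ⇒  2A = -20, A = -10.
Then Σ (x_i + x_{i+1})·c_i = -40, so x̄ = -40 / (6·(-10)) = 2/3.

2/3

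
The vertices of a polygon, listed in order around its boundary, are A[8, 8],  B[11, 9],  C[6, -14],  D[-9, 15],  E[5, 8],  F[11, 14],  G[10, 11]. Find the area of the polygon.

226

Apply the surveyor's formula: 2A = Σ (x_i·y_{i+1} − x_{i+1}·y_i), indices taken mod 7.
A→B: (8)(9) − (11)(8) = -16
B→C: (11)(-14) − (6)(9) = -208
C→D: (6)(15) − (-9)(-14) = -36
D→E: (-9)(8) − (5)(15) = -147
E→F: (5)(14) − (11)(8) = -18
F→G: (11)(11) − (10)(14) = -19
G→A: (10)(8) − (8)(11) = -8
Σ = -452
Area = |Σ|/2 = 226.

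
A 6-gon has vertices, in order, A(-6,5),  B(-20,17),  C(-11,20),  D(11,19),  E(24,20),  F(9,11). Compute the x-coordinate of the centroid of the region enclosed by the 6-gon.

-100/137

Apply the surveyor's formula. First the cross-terms c_i = x_i·y_{i+1} − x_{i+1}·y_i:
  -2, -213, -429, -236, 84, 111  ⇒  2A = -685, A = -342.5.
Then Σ (x_i + x_{i+1})·c_i = 1500, so x̄ = 1500 / (6·(-342.5)) = -100/137.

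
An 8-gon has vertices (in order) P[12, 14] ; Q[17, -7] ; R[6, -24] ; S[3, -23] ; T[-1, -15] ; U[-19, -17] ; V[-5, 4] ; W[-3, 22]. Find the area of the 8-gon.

827.5

Apply the shoelace (surveyor's) formula: 2A = Σ (x_i·y_{i+1} − x_{i+1}·y_i), indices taken mod 8.
Σ = (-322) + (-366) + (-66) + (-68) + (-268) + (-161) + (-98) + (-306) = -1655
Area = |Σ|/2 = 827.5.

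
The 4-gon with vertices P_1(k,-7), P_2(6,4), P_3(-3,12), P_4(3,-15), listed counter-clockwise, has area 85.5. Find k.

The doubled signed area Σ (x_i y_{i+1} − x_{i+1} y_i) is linear in k.
With k=0 it equals 114; the coefficient of k is 19 (from the two edges through P_1).
So 19·k + 114 = 2·85.5 = 171 ⇒ k = 3.

3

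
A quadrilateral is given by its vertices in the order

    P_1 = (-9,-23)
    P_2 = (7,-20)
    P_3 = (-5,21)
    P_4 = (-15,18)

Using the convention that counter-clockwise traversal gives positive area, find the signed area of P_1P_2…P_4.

Apply the shoelace (surveyor's) formula: 2A = Σ (x_i·y_{i+1} − x_{i+1}·y_i), indices taken mod 4.
P_1→P_2: (-9)(-20) − (7)(-23) = 341
P_2→P_3: (7)(21) − (-5)(-20) = 47
P_3→P_4: (-5)(18) − (-15)(21) = 225
P_4→P_1: (-15)(-23) − (-9)(18) = 507
Σ = 1120
Signed area = Σ/2 = 560 (positive ⇒ counter-clockwise traversal).

560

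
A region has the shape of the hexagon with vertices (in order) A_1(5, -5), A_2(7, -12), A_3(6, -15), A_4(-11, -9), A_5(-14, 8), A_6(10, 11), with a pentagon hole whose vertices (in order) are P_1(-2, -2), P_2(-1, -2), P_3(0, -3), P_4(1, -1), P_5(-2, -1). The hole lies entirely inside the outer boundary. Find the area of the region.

411.5

Outer boundary:
A_1→A_2: (5)(-12) − (7)(-5) = -25
A_2→A_3: (7)(-15) − (6)(-12) = -33
A_3→A_4: (6)(-9) − (-11)(-15) = -219
A_4→A_5: (-11)(8) − (-14)(-9) = -214
A_5→A_6: (-14)(11) − (10)(8) = -234
A_6→A_1: (10)(-5) − (5)(11) = -105
Σ = -830
Area = |Σ|/2 = 415.
Hole:
Σ = (2) + (3) + (3) + (-3) + (2) = 7
Area = |Σ|/2 = 3.5.
Net area = 415 − 3.5 = 411.5.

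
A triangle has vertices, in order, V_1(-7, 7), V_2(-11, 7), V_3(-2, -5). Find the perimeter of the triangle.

32

|V_1V_2| = √((-4)² + (0)²) = √16 = 4
|V_2V_3| = √((9)² + (-12)²) = √225 = 15
|V_3V_1| = √((-5)² + (12)²) = √169 = 13
Perimeter = 4 + 15 + 13 = 32.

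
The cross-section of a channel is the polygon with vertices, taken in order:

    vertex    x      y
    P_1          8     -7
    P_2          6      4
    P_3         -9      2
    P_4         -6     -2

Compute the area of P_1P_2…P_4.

Apply the surveyor's formula: 2A = Σ (x_i·y_{i+1} − x_{i+1}·y_i), indices taken mod 4.
Cross-terms: 74, 48, 30, 58  ⇒  Σ = 210
Area = |Σ|/2 = 105.

105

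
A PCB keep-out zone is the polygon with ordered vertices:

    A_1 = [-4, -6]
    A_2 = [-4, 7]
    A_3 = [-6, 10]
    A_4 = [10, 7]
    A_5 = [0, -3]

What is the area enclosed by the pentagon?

Apply the surveyor's formula: 2A = Σ (x_i·y_{i+1} − x_{i+1}·y_i), indices taken mod 5.
Cross-terms: -52, 2, -142, -30, -12  ⇒  Σ = -234
Area = |Σ|/2 = 117.

117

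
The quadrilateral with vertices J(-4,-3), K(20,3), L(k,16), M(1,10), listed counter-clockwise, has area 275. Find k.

23

Write out the shoelace sum; only the two edges meeting at L involve k:
2·Area = [(20·16 − k·3) + (k·10 − 1·16)] + 85
       = 7·k + 389 = 550
⇒ k = 23.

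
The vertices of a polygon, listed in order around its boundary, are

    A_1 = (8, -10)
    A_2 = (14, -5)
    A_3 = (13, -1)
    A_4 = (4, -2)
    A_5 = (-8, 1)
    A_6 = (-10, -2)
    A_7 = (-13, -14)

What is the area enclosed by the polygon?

249.5

Apply the surveyor's formula: 2A = Σ (x_i·y_{i+1} − x_{i+1}·y_i), indices taken mod 7.
Σ = (100) + (51) + (-22) + (-12) + (26) + (114) + (242) = 499
Area = |Σ|/2 = 249.5.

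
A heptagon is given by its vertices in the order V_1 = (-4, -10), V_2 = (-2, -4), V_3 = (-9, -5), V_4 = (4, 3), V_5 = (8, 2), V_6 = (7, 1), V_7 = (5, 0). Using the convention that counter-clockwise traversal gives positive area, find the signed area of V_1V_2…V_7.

-57

Cross-terms: -4, -26, -7, -16, -6, -5, -50  ⇒  Σ = -114
Signed area = Σ/2 = -57 (negative ⇒ clockwise traversal).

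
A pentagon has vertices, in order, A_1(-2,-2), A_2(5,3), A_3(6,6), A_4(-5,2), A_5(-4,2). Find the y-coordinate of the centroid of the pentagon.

110/51

Apply the shoelace formula. First the cross-terms c_i = x_i·y_{i+1} − x_{i+1}·y_i:
  4, 12, 42, -2, 12  ⇒  2A = 68, A = 34.
Then Σ (y_i + y_{i+1})·c_i = 440, so ȳ = 440 / (6·34) = 110/51.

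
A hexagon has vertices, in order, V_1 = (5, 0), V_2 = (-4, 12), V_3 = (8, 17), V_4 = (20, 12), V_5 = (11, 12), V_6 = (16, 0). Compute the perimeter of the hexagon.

74

|V_1V_2| = √((-9)² + (12)²) = √225 = 15
|V_2V_3| = √((12)² + (5)²) = √169 = 13
|V_3V_4| = √((12)² + (-5)²) = √169 = 13
|V_4V_5| = √((-9)² + (0)²) = √81 = 9
|V_5V_6| = √((5)² + (-12)²) = √169 = 13
|V_6V_1| = √((-11)² + (0)²) = √121 = 11
Perimeter = 15 + 13 + 13 + 9 + 13 + 11 = 74.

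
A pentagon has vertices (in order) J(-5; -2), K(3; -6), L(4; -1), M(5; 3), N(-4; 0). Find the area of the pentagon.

47

Cross-terms: 36, 21, 17, 12, 8  ⇒  Σ = 94
Area = |Σ|/2 = 47.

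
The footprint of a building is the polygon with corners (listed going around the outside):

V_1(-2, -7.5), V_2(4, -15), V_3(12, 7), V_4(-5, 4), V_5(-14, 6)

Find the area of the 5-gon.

247

Cross-terms: 60, 208, 83, 26, 117  ⇒  Σ = 494
Area = |Σ|/2 = 247.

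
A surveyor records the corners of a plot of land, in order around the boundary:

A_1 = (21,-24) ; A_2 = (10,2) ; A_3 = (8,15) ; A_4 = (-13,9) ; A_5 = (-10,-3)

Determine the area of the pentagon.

Σ = (282) + (134) + (267) + (129) + (303) = 1115
Area = |Σ|/2 = 557.5.

557.5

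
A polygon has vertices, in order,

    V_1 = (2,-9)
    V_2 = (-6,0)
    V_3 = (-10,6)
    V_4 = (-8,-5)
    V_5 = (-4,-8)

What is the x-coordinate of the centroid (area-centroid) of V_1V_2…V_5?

Apply the surveyor's formula. First the cross-terms c_i = x_i·y_{i+1} − x_{i+1}·y_i:
  -54, -36, 98, 44, 52  ⇒  2A = 104, A = 52.
Then Σ (x_i + x_{i+1})·c_i = -1604, so x̄ = -1604 / (6·52) = -401/78.

-401/78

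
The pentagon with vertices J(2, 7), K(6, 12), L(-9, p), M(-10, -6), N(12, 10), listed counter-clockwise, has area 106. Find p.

2

The doubled signed area Σ (x_i y_{i+1} − x_{i+1} y_i) is linear in p.
With p=0 it equals 180; the coefficient of p is 16 (from the two edges through L).
So 16·p + 180 = 2·106 = 212 ⇒ p = 2.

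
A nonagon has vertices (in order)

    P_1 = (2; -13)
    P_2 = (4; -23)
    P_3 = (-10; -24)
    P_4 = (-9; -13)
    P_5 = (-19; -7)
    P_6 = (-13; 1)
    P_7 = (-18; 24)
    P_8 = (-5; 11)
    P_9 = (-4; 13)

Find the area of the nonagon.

533.5

Σ = (6) + (-326) + (-86) + (-184) + (-110) + (-294) + (-78) + (-21) + (26) = -1067
Area = |Σ|/2 = 533.5.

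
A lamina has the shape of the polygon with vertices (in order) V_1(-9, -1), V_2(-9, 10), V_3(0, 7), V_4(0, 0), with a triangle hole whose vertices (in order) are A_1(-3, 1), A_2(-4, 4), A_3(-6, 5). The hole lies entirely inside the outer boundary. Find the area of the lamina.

78.5

Outer boundary:
Cross-terms: -99, -63, 0, 0  ⇒  Σ = -162
Area = |Σ|/2 = 81.
Hole:
Cross-terms: -8, 4, 9  ⇒  Σ = 5
Area = |Σ|/2 = 2.5.
Net area = 81 − 2.5 = 78.5.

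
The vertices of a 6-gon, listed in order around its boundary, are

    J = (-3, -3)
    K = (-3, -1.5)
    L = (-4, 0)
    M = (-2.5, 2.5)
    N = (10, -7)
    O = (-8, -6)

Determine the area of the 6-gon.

69

Apply the surveyor's formula: 2A = Σ (x_i·y_{i+1} − x_{i+1}·y_i), indices taken mod 6.
J→K: (-3)(-1.5) − (-3)(-3) = -4.5
K→L: (-3)(0) − (-4)(-1.5) = -6
L→M: (-4)(2.5) − (-2.5)(0) = -10
M→N: (-2.5)(-7) − (10)(2.5) = -7.5
N→O: (10)(-6) − (-8)(-7) = -116
O→J: (-8)(-3) − (-3)(-6) = 6
Σ = -138
Area = |Σ|/2 = 69.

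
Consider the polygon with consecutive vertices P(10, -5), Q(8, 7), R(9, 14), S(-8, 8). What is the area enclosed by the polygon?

Σ = (110) + (49) + (184) + (-40) = 303
Area = |Σ|/2 = 151.5.

151.5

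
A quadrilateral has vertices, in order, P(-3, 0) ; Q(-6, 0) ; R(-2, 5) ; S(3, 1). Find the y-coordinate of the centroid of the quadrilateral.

83/44

Apply the shoelace formula. First the cross-terms c_i = x_i·y_{i+1} − x_{i+1}·y_i:
  0, -30, -17, 3  ⇒  2A = -44, A = -22.
Then Σ (y_i + y_{i+1})·c_i = -249, so ȳ = -249 / (6·(-22)) = 83/44.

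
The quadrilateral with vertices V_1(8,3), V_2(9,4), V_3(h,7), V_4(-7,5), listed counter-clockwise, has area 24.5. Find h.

-7

The doubled signed area Σ (x_i y_{i+1} − x_{i+1} y_i) is linear in h.
With h=0 it equals 56; the coefficient of h is 1 (from the two edges through V_3).
So 1·h + 56 = 2·24.5 = 49 ⇒ h = -7.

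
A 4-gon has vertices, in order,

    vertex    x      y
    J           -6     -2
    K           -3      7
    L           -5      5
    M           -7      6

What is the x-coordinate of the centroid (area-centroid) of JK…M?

-146/27

Apply the shoelace formula. First the cross-terms c_i = x_i·y_{i+1} − x_{i+1}·y_i:
  -48, 20, 5, 50  ⇒  2A = 27, A = 13.5.
Then Σ (x_i + x_{i+1})·c_i = -438, so x̄ = -438 / (6·13.5) = -146/27.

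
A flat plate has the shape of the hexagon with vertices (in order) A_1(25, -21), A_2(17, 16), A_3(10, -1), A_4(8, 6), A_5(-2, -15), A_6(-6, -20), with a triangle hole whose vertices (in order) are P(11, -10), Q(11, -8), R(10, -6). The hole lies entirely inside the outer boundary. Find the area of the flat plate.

Outer boundary:
Apply the shoelace (surveyor's) formula: 2A = Σ (x_i·y_{i+1} − x_{i+1}·y_i), indices taken mod 6.
A_1→A_2: (25)(16) − (17)(-21) = 757
A_2→A_3: (17)(-1) − (10)(16) = -177
A_3→A_4: (10)(6) − (8)(-1) = 68
A_4→A_5: (8)(-15) − (-2)(6) = -108
A_5→A_6: (-2)(-20) − (-6)(-15) = -50
A_6→A_1: (-6)(-21) − (25)(-20) = 626
Σ = 1116
Area = |Σ|/2 = 558.
Hole:
Apply the surveyor's formula: 2A = Σ (x_i·y_{i+1} − x_{i+1}·y_i), indices taken mod 3.
Σ = (22) + (14) + (-34) = 2
Area = |Σ|/2 = 1.
Net area = 558 − 1 = 557.

557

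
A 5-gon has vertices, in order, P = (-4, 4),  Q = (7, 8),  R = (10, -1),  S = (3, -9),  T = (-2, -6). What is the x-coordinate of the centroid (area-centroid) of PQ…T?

Apply Gauss's area formula. First the cross-terms c_i = x_i·y_{i+1} − x_{i+1}·y_i:
  -60, -87, -87, -36, -32  ⇒  2A = -302, A = -151.
Then Σ (x_i + x_{i+1})·c_i = -2634, so x̄ = -2634 / (6·(-151)) = 439/151.

439/151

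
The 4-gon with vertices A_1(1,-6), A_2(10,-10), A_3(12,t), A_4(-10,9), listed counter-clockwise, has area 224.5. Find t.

6

Write out the shoelace sum; only the two edges meeting at A_3 involve t:
2·Area = [(10·t − 12·(-10)) + (12·9 − (-10)·t)] + 101
       = 20·t + 329 = 449
⇒ t = 6.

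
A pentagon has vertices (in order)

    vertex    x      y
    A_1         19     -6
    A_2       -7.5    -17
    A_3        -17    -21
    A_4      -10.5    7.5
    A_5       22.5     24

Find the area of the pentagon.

929.625

Apply the shoelace (surveyor's) formula: 2A = Σ (x_i·y_{i+1} − x_{i+1}·y_i), indices taken mod 5.
Σ = (-368) + (-131.5) + (-348) + (-420.75) + (-591) = -1859.25
Area = |Σ|/2 = 929.625.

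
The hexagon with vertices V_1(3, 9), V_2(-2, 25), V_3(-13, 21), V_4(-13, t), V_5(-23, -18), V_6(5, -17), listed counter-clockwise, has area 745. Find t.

Write out the shoelace sum; only the two edges meeting at V_4 involve t:
2·Area = [((-13)·t − (-13)·21) + ((-13)·(-18) − (-23)·t)] + 953
       = 10·t + 1460 = 1490
⇒ t = 3.

3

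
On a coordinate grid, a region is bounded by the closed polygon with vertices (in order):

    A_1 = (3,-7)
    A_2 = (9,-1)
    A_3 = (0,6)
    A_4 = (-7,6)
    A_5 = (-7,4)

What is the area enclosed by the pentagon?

103.5

Σ = (60) + (54) + (42) + (14) + (37) = 207
Area = |Σ|/2 = 103.5.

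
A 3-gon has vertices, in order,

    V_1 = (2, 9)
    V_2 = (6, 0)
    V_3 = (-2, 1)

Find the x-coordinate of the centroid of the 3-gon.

2

Apply the shoelace (surveyor's) formula. First the cross-terms c_i = x_i·y_{i+1} − x_{i+1}·y_i:
  -54, 6, -20  ⇒  2A = -68, A = -34.
Then Σ (x_i + x_{i+1})·c_i = -408, so x̄ = -408 / (6·(-34)) = 2.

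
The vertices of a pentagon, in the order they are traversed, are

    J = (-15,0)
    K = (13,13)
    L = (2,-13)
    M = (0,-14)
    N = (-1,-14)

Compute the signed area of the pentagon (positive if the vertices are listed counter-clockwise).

Cross-terms: -195, -195, -28, -14, -210  ⇒  Σ = -642
Signed area = Σ/2 = -321 (negative ⇒ clockwise traversal).

-321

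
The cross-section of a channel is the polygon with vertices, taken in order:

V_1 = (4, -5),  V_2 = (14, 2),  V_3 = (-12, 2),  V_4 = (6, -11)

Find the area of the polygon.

Cross-terms: 78, 52, 120, 14  ⇒  Σ = 264
Area = |Σ|/2 = 132.

132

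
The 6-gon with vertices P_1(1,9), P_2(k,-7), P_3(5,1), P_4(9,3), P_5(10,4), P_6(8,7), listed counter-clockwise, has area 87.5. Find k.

-4

Write out the shoelace sum; only the two edges meeting at P_2 involve k:
2·Area = [(1·(-7) − k·9) + (k·1 − 5·(-7))] + 115
       = -8·k + 143 = 175
⇒ k = -4.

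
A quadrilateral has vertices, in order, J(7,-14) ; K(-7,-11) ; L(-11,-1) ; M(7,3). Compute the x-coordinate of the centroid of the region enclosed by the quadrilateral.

-35/93

Apply the shoelace (surveyor's) formula. First the cross-terms c_i = x_i·y_{i+1} − x_{i+1}·y_i:
  -175, -114, -26, -119  ⇒  2A = -434, A = -217.
Then Σ (x_i + x_{i+1})·c_i = 490, so x̄ = 490 / (6·(-217)) = -35/93.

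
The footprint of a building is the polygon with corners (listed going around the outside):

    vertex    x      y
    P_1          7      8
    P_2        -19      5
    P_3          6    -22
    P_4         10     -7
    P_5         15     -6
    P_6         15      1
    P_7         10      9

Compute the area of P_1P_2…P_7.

522.5

Apply the surveyor's formula: 2A = Σ (x_i·y_{i+1} − x_{i+1}·y_i), indices taken mod 7.
Σ = (187) + (388) + (178) + (45) + (105) + (125) + (17) = 1045
Area = |Σ|/2 = 522.5.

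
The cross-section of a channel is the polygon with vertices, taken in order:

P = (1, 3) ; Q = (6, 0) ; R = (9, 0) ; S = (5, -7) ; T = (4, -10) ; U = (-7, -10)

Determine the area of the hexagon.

Σ = (-18) + (0) + (-63) + (-22) + (-110) + (-11) = -224
Area = |Σ|/2 = 112.

112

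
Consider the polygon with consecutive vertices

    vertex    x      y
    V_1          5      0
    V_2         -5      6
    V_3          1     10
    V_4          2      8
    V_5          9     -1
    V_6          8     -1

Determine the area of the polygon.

Cross-terms: 30, -56, -12, -74, -1, 5  ⇒  Σ = -108
Area = |Σ|/2 = 54.

54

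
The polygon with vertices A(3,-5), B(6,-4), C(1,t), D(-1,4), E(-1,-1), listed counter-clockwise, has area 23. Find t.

Write out the shoelace sum; only the two edges meeting at C involve t:
2·Area = [(6·t − 1·(-4)) + (1·4 − (-1)·t)] + 31
       = 7·t + 39 = 46
⇒ t = 1.

1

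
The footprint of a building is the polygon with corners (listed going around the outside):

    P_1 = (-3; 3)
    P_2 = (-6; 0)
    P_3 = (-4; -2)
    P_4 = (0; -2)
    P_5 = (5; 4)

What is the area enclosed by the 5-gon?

Σ = (18) + (12) + (8) + (10) + (27) = 75
Area = |Σ|/2 = 37.5.

37.5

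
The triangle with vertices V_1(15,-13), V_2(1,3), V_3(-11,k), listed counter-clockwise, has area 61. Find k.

8

The doubled signed area Σ (x_i y_{i+1} − x_{i+1} y_i) is linear in k.
With k=0 it equals 234; the coefficient of k is -14 (from the two edges through V_3).
So -14·k + 234 = 2·61 = 122 ⇒ k = 8.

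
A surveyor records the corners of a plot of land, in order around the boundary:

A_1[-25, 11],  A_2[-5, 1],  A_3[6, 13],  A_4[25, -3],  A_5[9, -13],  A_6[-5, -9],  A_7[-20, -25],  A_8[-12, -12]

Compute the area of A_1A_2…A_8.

687.5

Apply Gauss's area formula: 2A = Σ (x_i·y_{i+1} − x_{i+1}·y_i), indices taken mod 8.
Cross-terms: 30, -71, -343, -298, -146, -55, -60, -432  ⇒  Σ = -1375
Area = |Σ|/2 = 687.5.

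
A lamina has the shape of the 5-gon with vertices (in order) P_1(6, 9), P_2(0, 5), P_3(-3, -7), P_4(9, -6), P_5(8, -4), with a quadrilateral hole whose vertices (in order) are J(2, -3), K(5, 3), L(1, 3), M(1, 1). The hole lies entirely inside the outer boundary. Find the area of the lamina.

Outer boundary:
Cross-terms: 30, 15, 81, 12, 96  ⇒  Σ = 234
Area = |Σ|/2 = 117.
Hole:
Apply Gauss's area formula: 2A = Σ (x_i·y_{i+1} − x_{i+1}·y_i), indices taken mod 4.
Σ = (21) + (12) + (-2) + (-5) = 26
Area = |Σ|/2 = 13.
Net area = 117 − 13 = 104.

104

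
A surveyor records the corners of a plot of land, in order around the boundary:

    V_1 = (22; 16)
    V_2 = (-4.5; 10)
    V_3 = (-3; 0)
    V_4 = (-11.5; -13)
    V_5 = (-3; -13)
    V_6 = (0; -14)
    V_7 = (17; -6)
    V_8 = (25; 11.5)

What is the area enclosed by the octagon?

622

Apply the shoelace (surveyor's) formula: 2A = Σ (x_i·y_{i+1} − x_{i+1}·y_i), indices taken mod 8.
Cross-terms: 292, 30, 39, 110.5, 42, 238, 345.5, 147  ⇒  Σ = 1244
Area = |Σ|/2 = 622.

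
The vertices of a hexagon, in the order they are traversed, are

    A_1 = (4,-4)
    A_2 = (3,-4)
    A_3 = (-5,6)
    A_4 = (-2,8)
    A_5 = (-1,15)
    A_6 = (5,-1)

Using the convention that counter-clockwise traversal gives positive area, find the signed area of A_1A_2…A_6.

-73

Apply the shoelace (surveyor's) formula: 2A = Σ (x_i·y_{i+1} − x_{i+1}·y_i), indices taken mod 6.
Cross-terms: -4, -2, -28, -22, -74, -16  ⇒  Σ = -146
Signed area = Σ/2 = -73 (negative ⇒ clockwise traversal).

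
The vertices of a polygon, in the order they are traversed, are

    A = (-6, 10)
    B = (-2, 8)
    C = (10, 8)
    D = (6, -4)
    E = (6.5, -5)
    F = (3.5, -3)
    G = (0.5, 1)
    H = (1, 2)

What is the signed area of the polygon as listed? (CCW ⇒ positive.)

Σ = (-28) + (-96) + (-88) + (-4) + (-2) + (5) + (0) + (22) = -191
Signed area = Σ/2 = -95.5 (negative ⇒ clockwise traversal).

-95.5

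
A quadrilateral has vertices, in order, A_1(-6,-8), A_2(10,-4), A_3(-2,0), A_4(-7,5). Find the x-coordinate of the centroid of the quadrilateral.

-169/129

Apply the shoelace formula. First the cross-terms c_i = x_i·y_{i+1} − x_{i+1}·y_i:
  104, -8, -10, 86  ⇒  2A = 172, A = 86.
Then Σ (x_i + x_{i+1})·c_i = -676, so x̄ = -676 / (6·86) = -169/129.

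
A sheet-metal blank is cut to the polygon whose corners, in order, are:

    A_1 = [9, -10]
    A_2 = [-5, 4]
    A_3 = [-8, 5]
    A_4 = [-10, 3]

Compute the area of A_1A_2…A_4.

46

Apply Gauss's area formula: 2A = Σ (x_i·y_{i+1} − x_{i+1}·y_i), indices taken mod 4.
Σ = (-14) + (7) + (26) + (73) = 92
Area = |Σ|/2 = 46.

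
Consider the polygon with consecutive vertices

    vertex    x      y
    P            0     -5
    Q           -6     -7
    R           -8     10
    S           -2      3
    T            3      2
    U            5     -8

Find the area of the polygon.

111

Σ = (-30) + (-116) + (-4) + (-13) + (-34) + (-25) = -222
Area = |Σ|/2 = 111.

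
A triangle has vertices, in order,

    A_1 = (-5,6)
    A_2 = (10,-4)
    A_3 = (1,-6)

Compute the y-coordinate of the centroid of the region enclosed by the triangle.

Apply the shoelace formula. First the cross-terms c_i = x_i·y_{i+1} − x_{i+1}·y_i:
  -40, -56, -24  ⇒  2A = -120, A = -60.
Then Σ (y_i + y_{i+1})·c_i = 480, so ȳ = 480 / (6·(-60)) = -4/3.

-4/3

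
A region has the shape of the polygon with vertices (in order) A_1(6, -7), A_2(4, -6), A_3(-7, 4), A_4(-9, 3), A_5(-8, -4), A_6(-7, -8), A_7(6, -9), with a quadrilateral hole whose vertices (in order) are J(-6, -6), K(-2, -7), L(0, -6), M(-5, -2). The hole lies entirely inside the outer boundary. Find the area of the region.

85

Outer boundary:
Apply the shoelace formula: 2A = Σ (x_i·y_{i+1} − x_{i+1}·y_i), indices taken mod 7.
A_1→A_2: (6)(-6) − (4)(-7) = -8
A_2→A_3: (4)(4) − (-7)(-6) = -26
A_3→A_4: (-7)(3) − (-9)(4) = 15
A_4→A_5: (-9)(-4) − (-8)(3) = 60
A_5→A_6: (-8)(-8) − (-7)(-4) = 36
A_6→A_7: (-7)(-9) − (6)(-8) = 111
A_7→A_1: (6)(-7) − (6)(-9) = 12
Σ = 200
Area = |Σ|/2 = 100.
Hole:
Apply the shoelace formula: 2A = Σ (x_i·y_{i+1} − x_{i+1}·y_i), indices taken mod 4.
Σ = (30) + (12) + (-30) + (18) = 30
Area = |Σ|/2 = 15.
Net area = 100 − 15 = 85.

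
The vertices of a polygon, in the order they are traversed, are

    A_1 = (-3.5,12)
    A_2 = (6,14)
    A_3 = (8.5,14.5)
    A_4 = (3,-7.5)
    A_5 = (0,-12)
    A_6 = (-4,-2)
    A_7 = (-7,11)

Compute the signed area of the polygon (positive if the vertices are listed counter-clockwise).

-223.875

A_1→A_2: (-3.5)(14) − (6)(12) = -121
A_2→A_3: (6)(14.5) − (8.5)(14) = -32
A_3→A_4: (8.5)(-7.5) − (3)(14.5) = -107.25
A_4→A_5: (3)(-12) − (0)(-7.5) = -36
A_5→A_6: (0)(-2) − (-4)(-12) = -48
A_6→A_7: (-4)(11) − (-7)(-2) = -58
A_7→A_1: (-7)(12) − (-3.5)(11) = -45.5
Σ = -447.75
Signed area = Σ/2 = -223.875 (negative ⇒ clockwise traversal).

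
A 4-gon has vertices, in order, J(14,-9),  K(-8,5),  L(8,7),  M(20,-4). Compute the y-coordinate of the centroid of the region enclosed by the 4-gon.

Apply the shoelace formula. First the cross-terms c_i = x_i·y_{i+1} − x_{i+1}·y_i:
  -2, -96, -172, -124  ⇒  2A = -394, A = -197.
Then Σ (y_i + y_{i+1})·c_i = -48, so ȳ = -48 / (6·(-197)) = 8/197.

8/197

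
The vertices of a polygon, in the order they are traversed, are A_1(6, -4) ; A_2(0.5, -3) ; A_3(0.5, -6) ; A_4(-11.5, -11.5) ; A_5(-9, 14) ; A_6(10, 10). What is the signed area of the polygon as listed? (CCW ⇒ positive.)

-343.375

Apply Gauss's area formula: 2A = Σ (x_i·y_{i+1} − x_{i+1}·y_i), indices taken mod 6.
Cross-terms: -16, -1.5, -74.75, -264.5, -230, -100  ⇒  Σ = -686.75
Signed area = Σ/2 = -343.375 (negative ⇒ clockwise traversal).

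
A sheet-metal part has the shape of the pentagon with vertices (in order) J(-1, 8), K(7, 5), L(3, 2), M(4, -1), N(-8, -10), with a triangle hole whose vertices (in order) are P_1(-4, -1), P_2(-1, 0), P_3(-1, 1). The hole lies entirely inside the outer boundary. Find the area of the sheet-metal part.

96

Outer boundary:
Apply the shoelace (surveyor's) formula: 2A = Σ (x_i·y_{i+1} − x_{i+1}·y_i), indices taken mod 5.
Cross-terms: -61, -1, -11, -48, -74  ⇒  Σ = -195
Area = |Σ|/2 = 97.5.
Hole:
Apply the shoelace (surveyor's) formula: 2A = Σ (x_i·y_{i+1} − x_{i+1}·y_i), indices taken mod 3.
Σ = (-1) + (-1) + (5) = 3
Area = |Σ|/2 = 1.5.
Net area = 97.5 − 1.5 = 96.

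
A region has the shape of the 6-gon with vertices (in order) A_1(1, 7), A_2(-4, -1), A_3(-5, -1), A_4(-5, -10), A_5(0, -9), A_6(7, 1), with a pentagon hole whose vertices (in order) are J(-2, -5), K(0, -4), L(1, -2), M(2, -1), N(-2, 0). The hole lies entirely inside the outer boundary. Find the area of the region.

Outer boundary:
Apply Gauss's area formula: 2A = Σ (x_i·y_{i+1} − x_{i+1}·y_i), indices taken mod 6.
A_1→A_2: (1)(-1) − (-4)(7) = 27
A_2→A_3: (-4)(-1) − (-5)(-1) = -1
A_3→A_4: (-5)(-10) − (-5)(-1) = 45
A_4→A_5: (-5)(-9) − (0)(-10) = 45
A_5→A_6: (0)(1) − (7)(-9) = 63
A_6→A_1: (7)(7) − (1)(1) = 48
Σ = 227
Area = |Σ|/2 = 113.5.
Hole:
Apply the surveyor's formula: 2A = Σ (x_i·y_{i+1} − x_{i+1}·y_i), indices taken mod 5.
J→K: (-2)(-4) − (0)(-5) = 8
K→L: (0)(-2) − (1)(-4) = 4
L→M: (1)(-1) − (2)(-2) = 3
M→N: (2)(0) − (-2)(-1) = -2
N→J: (-2)(-5) − (-2)(0) = 10
Σ = 23
Area = |Σ|/2 = 11.5.
Net area = 113.5 − 11.5 = 102.

102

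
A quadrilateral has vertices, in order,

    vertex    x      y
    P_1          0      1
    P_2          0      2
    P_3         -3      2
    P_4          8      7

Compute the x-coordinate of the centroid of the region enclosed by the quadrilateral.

139/69

Apply Gauss's area formula. First the cross-terms c_i = x_i·y_{i+1} − x_{i+1}·y_i:
  0, 6, -37, 8  ⇒  2A = -23, A = -11.5.
Then Σ (x_i + x_{i+1})·c_i = -139, so x̄ = -139 / (6·(-11.5)) = 139/69.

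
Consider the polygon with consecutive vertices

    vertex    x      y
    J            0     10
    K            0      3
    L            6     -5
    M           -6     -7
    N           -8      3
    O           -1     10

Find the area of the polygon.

Apply the surveyor's formula: 2A = Σ (x_i·y_{i+1} − x_{i+1}·y_i), indices taken mod 6.
Σ = (0) + (-18) + (-72) + (-74) + (-77) + (-10) = -251
Area = |Σ|/2 = 125.5.

125.5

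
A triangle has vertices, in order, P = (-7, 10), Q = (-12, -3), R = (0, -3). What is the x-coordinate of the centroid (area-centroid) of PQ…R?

Apply the shoelace formula. First the cross-terms c_i = x_i·y_{i+1} − x_{i+1}·y_i:
  141, 36, -21  ⇒  2A = 156, A = 78.
Then Σ (x_i + x_{i+1})·c_i = -2964, so x̄ = -2964 / (6·78) = -19/3.

-19/3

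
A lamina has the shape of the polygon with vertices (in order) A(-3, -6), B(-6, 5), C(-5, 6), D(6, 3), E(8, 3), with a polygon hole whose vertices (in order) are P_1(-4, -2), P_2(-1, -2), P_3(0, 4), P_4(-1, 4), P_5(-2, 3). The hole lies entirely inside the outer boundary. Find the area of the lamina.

Outer boundary:
A→B: (-3)(5) − (-6)(-6) = -51
B→C: (-6)(6) − (-5)(5) = -11
C→D: (-5)(3) − (6)(6) = -51
D→E: (6)(3) − (8)(3) = -6
E→A: (8)(-6) − (-3)(3) = -39
Σ = -158
Area = |Σ|/2 = 79.
Hole:
P_1→P_2: (-4)(-2) − (-1)(-2) = 6
P_2→P_3: (-1)(4) − (0)(-2) = -4
P_3→P_4: (0)(4) − (-1)(4) = 4
P_4→P_5: (-1)(3) − (-2)(4) = 5
P_5→P_1: (-2)(-2) − (-4)(3) = 16
Σ = 27
Area = |Σ|/2 = 13.5.
Net area = 79 − 13.5 = 65.5.

65.5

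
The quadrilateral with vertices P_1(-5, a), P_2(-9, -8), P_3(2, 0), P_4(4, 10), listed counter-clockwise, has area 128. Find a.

The doubled signed area Σ (x_i y_{i+1} − x_{i+1} y_i) is linear in a.
With a=0 it equals 126; the coefficient of a is 13 (from the two edges through P_1).
So 13·a + 126 = 2·128 = 256 ⇒ a = 10.

10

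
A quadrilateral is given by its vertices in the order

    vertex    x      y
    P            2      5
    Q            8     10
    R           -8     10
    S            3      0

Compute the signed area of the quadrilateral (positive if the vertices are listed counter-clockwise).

Apply the surveyor's formula: 2A = Σ (x_i·y_{i+1} − x_{i+1}·y_i), indices taken mod 4.
Cross-terms: -20, 160, -30, 15  ⇒  Σ = 125
Signed area = Σ/2 = 62.5 (positive ⇒ counter-clockwise traversal).

62.5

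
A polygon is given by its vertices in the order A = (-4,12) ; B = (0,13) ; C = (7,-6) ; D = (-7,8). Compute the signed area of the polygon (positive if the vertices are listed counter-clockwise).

Σ = (-52) + (-91) + (14) + (-52) = -181
Signed area = Σ/2 = -90.5 (negative ⇒ clockwise traversal).

-90.5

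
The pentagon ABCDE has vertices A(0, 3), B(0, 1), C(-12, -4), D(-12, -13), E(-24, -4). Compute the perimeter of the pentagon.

64

|AB| = √((0)² + (-2)²) = √4 = 2
|BC| = √((-12)² + (-5)²) = √169 = 13
|CD| = √((0)² + (-9)²) = √81 = 9
|DE| = √((-12)² + (9)²) = √225 = 15
|EA| = √((24)² + (7)²) = √625 = 25
Perimeter = 2 + 13 + 9 + 15 + 25 = 64.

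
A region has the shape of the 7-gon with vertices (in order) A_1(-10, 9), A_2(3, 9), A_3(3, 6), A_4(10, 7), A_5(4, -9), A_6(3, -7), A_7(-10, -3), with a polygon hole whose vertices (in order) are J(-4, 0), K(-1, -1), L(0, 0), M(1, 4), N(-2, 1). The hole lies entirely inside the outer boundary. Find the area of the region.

233

Outer boundary:
Σ = (-117) + (-9) + (-39) + (-118) + (-1) + (-79) + (-120) = -483
Area = |Σ|/2 = 241.5.
Hole:
Σ = (4) + (0) + (0) + (9) + (4) = 17
Area = |Σ|/2 = 8.5.
Net area = 241.5 − 8.5 = 233.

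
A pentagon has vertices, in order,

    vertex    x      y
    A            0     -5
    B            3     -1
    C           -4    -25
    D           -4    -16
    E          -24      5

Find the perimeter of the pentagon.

|AB| = √((3)² + (4)²) = √25 = 5
|BC| = √((-7)² + (-24)²) = √625 = 25
|CD| = √((0)² + (9)²) = √81 = 9
|DE| = √((-20)² + (21)²) = √841 = 29
|EA| = √((24)² + (-10)²) = √676 = 26
Perimeter = 5 + 25 + 9 + 29 + 26 = 94.

94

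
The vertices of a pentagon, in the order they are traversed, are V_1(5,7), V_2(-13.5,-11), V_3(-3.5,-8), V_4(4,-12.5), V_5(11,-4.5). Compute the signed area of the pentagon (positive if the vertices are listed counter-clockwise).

201.875

Apply the shoelace (surveyor's) formula: 2A = Σ (x_i·y_{i+1} − x_{i+1}·y_i), indices taken mod 5.
V_1→V_2: (5)(-11) − (-13.5)(7) = 39.5
V_2→V_3: (-13.5)(-8) − (-3.5)(-11) = 69.5
V_3→V_4: (-3.5)(-12.5) − (4)(-8) = 75.75
V_4→V_5: (4)(-4.5) − (11)(-12.5) = 119.5
V_5→V_1: (11)(7) − (5)(-4.5) = 99.5
Σ = 403.75
Signed area = Σ/2 = 201.875 (positive ⇒ counter-clockwise traversal).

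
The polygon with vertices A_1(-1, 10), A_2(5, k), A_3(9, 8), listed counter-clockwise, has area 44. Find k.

0

The doubled signed area Σ (x_i y_{i+1} − x_{i+1} y_i) is linear in k.
With k=0 it equals 88; the coefficient of k is -10 (from the two edges through A_2).
So -10·k + 88 = 2·44 = 88 ⇒ k = 0.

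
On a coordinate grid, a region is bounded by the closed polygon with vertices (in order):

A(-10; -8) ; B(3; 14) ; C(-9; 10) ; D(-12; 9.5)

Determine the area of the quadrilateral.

Σ = (-116) + (156) + (34.5) + (191) = 265.5
Area = |Σ|/2 = 132.75.

132.75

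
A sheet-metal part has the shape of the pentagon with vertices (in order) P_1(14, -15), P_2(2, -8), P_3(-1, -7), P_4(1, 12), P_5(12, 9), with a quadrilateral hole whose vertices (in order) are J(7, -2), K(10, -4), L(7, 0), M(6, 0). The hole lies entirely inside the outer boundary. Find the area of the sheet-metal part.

271

Outer boundary:
Apply the shoelace (surveyor's) formula: 2A = Σ (x_i·y_{i+1} − x_{i+1}·y_i), indices taken mod 5.
Cross-terms: -82, -22, -5, -135, -306  ⇒  Σ = -550
Area = |Σ|/2 = 275.
Hole:
Apply the shoelace (surveyor's) formula: 2A = Σ (x_i·y_{i+1} − x_{i+1}·y_i), indices taken mod 4.
Σ = (-8) + (28) + (0) + (-12) = 8
Area = |Σ|/2 = 4.
Net area = 275 − 4 = 271.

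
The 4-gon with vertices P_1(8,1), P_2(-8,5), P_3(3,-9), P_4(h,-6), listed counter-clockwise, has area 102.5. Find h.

Write out the shoelace sum; only the two edges meeting at P_4 involve h:
2·Area = [(3·(-6) − h·(-9)) + (h·1 − 8·(-6))] + 105
       = 10·h + 135 = 205
⇒ h = 7.

7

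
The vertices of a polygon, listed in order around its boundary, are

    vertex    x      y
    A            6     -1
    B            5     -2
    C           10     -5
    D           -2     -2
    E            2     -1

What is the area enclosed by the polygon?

Apply Gauss's area formula: 2A = Σ (x_i·y_{i+1} − x_{i+1}·y_i), indices taken mod 5.
Cross-terms: -7, -5, -30, 6, 4  ⇒  Σ = -32
Area = |Σ|/2 = 16.

16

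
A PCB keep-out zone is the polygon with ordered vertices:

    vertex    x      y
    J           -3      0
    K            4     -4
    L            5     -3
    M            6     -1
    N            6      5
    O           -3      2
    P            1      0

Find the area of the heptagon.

47

Apply the shoelace formula: 2A = Σ (x_i·y_{i+1} − x_{i+1}·y_i), indices taken mod 7.
Cross-terms: 12, 8, 13, 36, 27, -2, 0  ⇒  Σ = 94
Area = |Σ|/2 = 47.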